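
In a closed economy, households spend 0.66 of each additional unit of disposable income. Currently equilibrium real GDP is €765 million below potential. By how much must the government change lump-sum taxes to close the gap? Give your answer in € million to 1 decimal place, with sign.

Spending multiplier = 1/(1 − MPC) = 1/(1 − 0.66) = 1/0.34 ≈ 2.941.
Tax multiplier = −c·k = −0.66/0.34 ≈ −1.941. Need ΔY = +€765 million, so ΔT = ΔY/(−c·k) = −(+€765 million) × 0.34 / 0.66 ≈ −€394.1 million.
The government should cut lump-sum taxes by €394.1 million.

−€394.1 million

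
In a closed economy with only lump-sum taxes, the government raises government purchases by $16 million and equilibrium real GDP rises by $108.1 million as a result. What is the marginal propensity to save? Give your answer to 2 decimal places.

Implied spending multiplier k = ΔY/ΔG = 108.1/16 ≈ 6.7563.
Since k = 1/(1 − MPC), MPC = 1 − 1/k = 1 − ΔG/ΔY = 1 − 16/108.1 ≈ 0.85.
MPS = 1 − MPC = 0.15.

0.15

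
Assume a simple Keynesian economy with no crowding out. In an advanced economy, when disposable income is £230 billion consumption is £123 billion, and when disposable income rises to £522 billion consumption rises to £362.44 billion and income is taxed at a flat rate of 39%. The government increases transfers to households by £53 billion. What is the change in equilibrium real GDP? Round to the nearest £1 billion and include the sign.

MPC = ΔC/ΔYd = (362.44 − 123)/(522 − 230) = 239.44/292 = 0.82.
The transfer change shifts disposable income by +£53 billion, so first-round consumption changes by c·ΔTR = 0.82 × (+£53 billion) = +£43.46 billion.
Expenditure multiplier = 1/(1 − c(1−t)) = 1/(1 − 0.82×0.61) = 1/0.4998 ≈ 2.001.
The transfer multiplier is c × k ≈ 1.641, so ΔY = k × (c·ΔTR) = (+£43.46 billion) / 0.4998 ≈ +£87 billion.

+£87 billion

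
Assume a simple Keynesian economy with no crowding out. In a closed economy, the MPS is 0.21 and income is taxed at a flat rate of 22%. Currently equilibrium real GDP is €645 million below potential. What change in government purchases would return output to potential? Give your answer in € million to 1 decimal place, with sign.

MPC = 1 − MPS = 1 − 0.21 = 0.79.
Spending multiplier = 1/(1 − c(1−t)) = 1/(1 − 0.79×0.78) = 1/0.3838 ≈ 2.606.
Need ΔY = +€645 million, so ΔG = ΔY/k = (+€645 million) × 0.3838 ≈ +€247.6 million.
The government should increase government purchases by €247.6 million.

+€247.6 million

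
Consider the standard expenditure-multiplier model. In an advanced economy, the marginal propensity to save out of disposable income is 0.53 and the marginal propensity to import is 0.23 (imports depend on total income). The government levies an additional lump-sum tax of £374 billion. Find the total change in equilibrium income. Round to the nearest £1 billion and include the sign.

−£231 billion

MPC = 1 − MPS = 1 − 0.53 = 0.47.
A lump-sum tax change of +£374 billion shifts disposable income by −£374 billion; first-round consumption changes by −c × ΔT = −0.47 × (+£374 billion) = −£175.78 billion.
Expenditure multiplier = 1/(1 − c + m) = 1/(1 − 0.47 + 0.23) = 1/0.76 ≈ 1.316.
The tax multiplier is −c × k ≈ −0.618, so ΔY = k × (−c·ΔT) = (−£175.78 billion) / 0.76 ≈ −£231 billion.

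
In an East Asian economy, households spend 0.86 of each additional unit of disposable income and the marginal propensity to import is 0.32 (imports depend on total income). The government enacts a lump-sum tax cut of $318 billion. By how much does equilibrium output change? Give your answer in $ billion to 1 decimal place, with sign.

A lump-sum tax change of −$318 billion shifts disposable income by +$318 billion; first-round consumption changes by −c × ΔT = −0.86 × (−$318 billion) = +$273.48 billion.
Expenditure multiplier = 1/(1 − c + m) = 1/(1 − 0.86 + 0.32) = 1/0.46 ≈ 2.174.
The tax multiplier is −c × k ≈ −1.87, so ΔY = k × (−c·ΔT) = (+$273.48 billion) / 0.46 ≈ +$594.5 billion.

+$594.5 billion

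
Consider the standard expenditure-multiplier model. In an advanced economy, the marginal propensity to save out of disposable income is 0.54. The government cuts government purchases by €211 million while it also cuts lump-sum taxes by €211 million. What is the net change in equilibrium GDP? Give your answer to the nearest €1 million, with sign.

−€211 million

MPC = 1 − MPS = 1 − 0.54 = 0.46.
Expenditure multiplier = 1/(1 − MPC) = 1/(1 − 0.46) = 1/0.54 ≈ 1.852.
ΔG contributes k·ΔG = (−€211 million) / 0.54 ≈ −€390.7 million.
ΔT of −€211 million changes first-round spending by −c·ΔT = +€97.06 million, contributing k·(−c·ΔT) = (+€97.06 million) / 0.54 ≈ +€179.7 million.
With ΔG = ΔT and no other leakages, the balanced-budget multiplier is 1, so ΔY = ΔG = −€211 million.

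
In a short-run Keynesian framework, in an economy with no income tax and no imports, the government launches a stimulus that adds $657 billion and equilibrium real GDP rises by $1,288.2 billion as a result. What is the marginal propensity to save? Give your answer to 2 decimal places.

0.51

Implied spending multiplier k = ΔY/ΔG = 1,288.2/657 ≈ 1.9607.
Since k = 1/(1 − MPC), MPC = 1 − 1/k = 1 − ΔG/ΔY = 1 − 657/1,288.2 ≈ 0.49.
MPS = 1 − MPC = 0.51.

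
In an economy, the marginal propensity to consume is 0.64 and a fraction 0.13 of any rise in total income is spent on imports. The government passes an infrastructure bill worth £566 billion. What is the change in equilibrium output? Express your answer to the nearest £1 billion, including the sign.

Government-spending multiplier = 1/(1 − c + m) = 1/(1 − 0.64 + 0.13) = 1/0.49 ≈ 2.041.
ΔY = k × ΔG = (+£566 billion) / 0.49 ≈ +£1,155 billion.

+£1,155 billion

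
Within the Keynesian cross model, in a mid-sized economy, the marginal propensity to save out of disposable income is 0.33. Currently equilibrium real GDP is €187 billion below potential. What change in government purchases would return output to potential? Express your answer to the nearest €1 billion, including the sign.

+€62 billion

MPC = 1 − MPS = 1 − 0.33 = 0.67.
Spending multiplier = 1/(1 − MPC) = 1/(1 − 0.67) = 1/0.33 ≈ 3.03.
Need ΔY = +€187 billion, so ΔG = ΔY/k = (+€187 billion) × 0.33 ≈ +€62 billion.
The government should increase government purchases by €62 billion.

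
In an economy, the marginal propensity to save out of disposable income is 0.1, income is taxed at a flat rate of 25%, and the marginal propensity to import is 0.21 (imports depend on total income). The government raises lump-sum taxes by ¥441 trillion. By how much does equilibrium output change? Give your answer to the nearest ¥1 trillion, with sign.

MPC = 1 − MPS = 1 − 0.1 = 0.9.
A lump-sum tax change of +¥441 trillion shifts disposable income by −¥441 trillion; first-round consumption changes by −c × ΔT = −0.9 × (+¥441 trillion) = −¥396.9 trillion.
Expenditure multiplier = 1/(1 − c(1−t) + m) = 1/(1 − 0.9×0.75 + 0.21) = 1/0.535 ≈ 1.869.
The tax multiplier is −c × k ≈ −1.682, so ΔY = k × (−c·ΔT) = (−¥396.9 trillion) / 0.535 ≈ −¥742 trillion.

−¥742 trillion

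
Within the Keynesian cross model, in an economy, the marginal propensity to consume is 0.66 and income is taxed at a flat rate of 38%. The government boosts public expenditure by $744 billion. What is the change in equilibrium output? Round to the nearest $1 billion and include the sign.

+$1,259 billion

Spending multiplier = 1/(1 − c(1−t)) = 1/(1 − 0.66×0.62) = 1/0.5908 ≈ 1.693.
ΔY = k × ΔG = (+$744 billion) / 0.5908 ≈ +$1,259 billion.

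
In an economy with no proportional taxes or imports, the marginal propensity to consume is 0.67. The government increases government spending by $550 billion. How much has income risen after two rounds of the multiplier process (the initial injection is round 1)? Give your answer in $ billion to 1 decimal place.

Round 1 adds ΔG = $550 billion; each later round is MPC = 0.67 times the previous.
After 2 rounds: 550 + 368.5 = ΔG·(1 − c^2)/(1 − c) = 550 × (1 − 0.4489)/0.33 = $918.5 billion.

$918.5 billion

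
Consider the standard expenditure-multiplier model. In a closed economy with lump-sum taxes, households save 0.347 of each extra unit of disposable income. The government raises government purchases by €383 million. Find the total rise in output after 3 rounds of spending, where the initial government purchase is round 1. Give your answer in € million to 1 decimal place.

€796.4 million

MPC = 1 − MPS = 1 − 0.347 = 0.653.
Round 1 adds ΔG = €383 million; each later round is MPC = 0.653 times the previous.
After 3 rounds: 383 + 250.099 + 163.314647 = ΔG·(1 − c^3)/(1 − c) = 383 × (1 − 0.278445077)/0.347 ≈ €796.4 million.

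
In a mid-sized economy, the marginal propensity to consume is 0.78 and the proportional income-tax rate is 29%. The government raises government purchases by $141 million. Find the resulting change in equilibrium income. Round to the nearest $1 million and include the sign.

+$316 million

Spending multiplier = 1/(1 − c(1−t)) = 1/(1 − 0.78×0.71) = 1/0.4462 ≈ 2.241.
ΔY = k × ΔG = (+$141 million) / 0.4462 ≈ +$316 million.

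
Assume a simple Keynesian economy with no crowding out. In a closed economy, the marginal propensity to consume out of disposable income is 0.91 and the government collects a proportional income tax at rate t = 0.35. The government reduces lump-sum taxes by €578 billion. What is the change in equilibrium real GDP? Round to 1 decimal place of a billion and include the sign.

+€1,287.6 billion

A lump-sum tax change of −€578 billion shifts disposable income by +€578 billion; first-round consumption changes by −c × ΔT = −0.91 × (−€578 billion) = +€525.98 billion.
Expenditure multiplier = 1/(1 − c(1−t)) = 1/(1 − 0.91×0.65) = 1/0.4085 ≈ 2.448.
The tax multiplier is −c × k ≈ −2.228, so ΔY = k × (−c·ΔT) = (+€525.98 billion) / 0.4085 ≈ +€1,287.6 billion.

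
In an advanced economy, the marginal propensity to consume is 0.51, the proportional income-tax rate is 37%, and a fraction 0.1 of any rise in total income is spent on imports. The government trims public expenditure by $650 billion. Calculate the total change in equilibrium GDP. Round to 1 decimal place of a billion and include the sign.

Spending multiplier = 1/(1 − c(1−t) + m) = 1/(1 − 0.51×0.63 + 0.1) = 1/0.7787 ≈ 1.284.
ΔY = k × ΔG = (−$650 billion) / 0.7787 ≈ −$834.7 billion.

−$834.7 billion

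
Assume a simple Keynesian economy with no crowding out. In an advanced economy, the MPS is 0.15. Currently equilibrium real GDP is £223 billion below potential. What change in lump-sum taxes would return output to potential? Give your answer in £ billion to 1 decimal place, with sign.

−£39.4 billion

MPC = 1 − MPS = 1 − 0.15 = 0.85.
Spending multiplier = 1/(1 − MPC) = 1/(1 − 0.85) = 1/0.15 ≈ 6.667.
Tax multiplier = −c·k = −0.85/0.15 ≈ −5.667. Need ΔY = +£223 billion, so ΔT = ΔY/(−c·k) = −(+£223 billion) × 0.15 / 0.85 ≈ −£39.4 billion.
The government should cut lump-sum taxes by £39.4 billion.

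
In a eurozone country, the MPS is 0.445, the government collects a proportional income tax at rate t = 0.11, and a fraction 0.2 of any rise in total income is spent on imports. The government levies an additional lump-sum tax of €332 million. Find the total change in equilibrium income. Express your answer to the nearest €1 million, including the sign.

−€261 million

MPC = 1 − MPS = 1 − 0.445 = 0.555.
A lump-sum tax change of +€332 million shifts disposable income by −€332 million; first-round consumption changes by −c × ΔT = −0.555 × (+€332 million) = −€184.26 million.
Expenditure multiplier = 1/(1 − c(1−t) + m) = 1/(1 − 0.555×0.89 + 0.2) = 1/0.70605 ≈ 1.416.
The tax multiplier is −c × k ≈ −0.786, so ΔY = k × (−c·ΔT) = (−€184.26 million) / 0.70605 ≈ −€261 million.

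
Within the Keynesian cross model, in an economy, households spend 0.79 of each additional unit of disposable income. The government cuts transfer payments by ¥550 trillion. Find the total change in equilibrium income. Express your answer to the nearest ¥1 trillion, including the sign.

The transfer change shifts disposable income by −¥550 trillion, so first-round consumption changes by c·ΔTR = 0.79 × (−¥550 trillion) = −¥434.5 trillion.
Expenditure multiplier = 1/(1 − MPC) = 1/(1 − 0.79) = 1/0.21 ≈ 4.762.
The transfer multiplier is c × k ≈ 3.762, so ΔY = k × (c·ΔTR) = (−¥434.5 trillion) / 0.21 ≈ −¥2,069 trillion.

−¥2,069 trillion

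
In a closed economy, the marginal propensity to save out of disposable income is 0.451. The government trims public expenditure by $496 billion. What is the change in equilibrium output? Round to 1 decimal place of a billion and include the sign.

MPC = 1 − MPS = 1 − 0.451 = 0.549.
Government-spending multiplier = 1/(1 − MPC) = 1/(1 − 0.549) = 1/0.451 ≈ 2.217.
ΔY = k × ΔG = (−$496 billion) / 0.451 ≈ −$1,099.8 billion.

−$1,099.8 billion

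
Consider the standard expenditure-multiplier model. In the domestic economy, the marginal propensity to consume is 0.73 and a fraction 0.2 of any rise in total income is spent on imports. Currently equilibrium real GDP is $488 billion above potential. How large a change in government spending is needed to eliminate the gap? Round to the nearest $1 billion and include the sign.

−$229 billion

Spending multiplier = 1/(1 − c + m) = 1/(1 − 0.73 + 0.2) = 1/0.47 ≈ 2.128.
Need ΔY = −$488 billion, so ΔG = ΔY/k = (−$488 billion) × 0.47 ≈ −$229 billion.
The government should cut government spending by $229 billion.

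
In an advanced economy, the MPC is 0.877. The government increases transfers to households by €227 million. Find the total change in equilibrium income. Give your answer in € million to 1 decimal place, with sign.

+€1,618.5 million

The transfer change shifts disposable income by +€227 million, so first-round consumption changes by c·ΔTR = 0.877 × (+€227 million) = +€199.079 million.
Expenditure multiplier = 1/(1 − MPC) = 1/(1 − 0.877) = 1/0.123 ≈ 8.13.
The transfer multiplier is c × k ≈ 7.13, so ΔY = k × (c·ΔTR) = (+€199.079 million) / 0.123 ≈ +€1,618.5 million.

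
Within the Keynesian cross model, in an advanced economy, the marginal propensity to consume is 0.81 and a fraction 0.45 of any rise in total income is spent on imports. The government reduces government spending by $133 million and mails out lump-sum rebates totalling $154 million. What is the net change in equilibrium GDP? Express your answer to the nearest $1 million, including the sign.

−$13 million

Expenditure multiplier = 1/(1 − c + m) = 1/(1 − 0.81 + 0.45) = 1/0.64 ≈ 1.563.
ΔG contributes k·ΔG = (−$133 million) / 0.64 ≈ −$207.8 million.
ΔT of −$154 million changes first-round spending by −c·ΔT = +$124.74 million, contributing k·(−c·ΔT) = (+$124.74 million) / 0.64 ≈ +$194.9 million.
Net ΔY = k(ΔG − c·ΔT) = (−$8.26 million) / 0.64 ≈ −$13 million.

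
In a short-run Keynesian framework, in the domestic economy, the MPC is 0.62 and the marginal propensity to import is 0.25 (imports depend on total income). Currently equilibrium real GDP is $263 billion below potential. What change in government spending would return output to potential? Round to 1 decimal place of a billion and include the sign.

+$165.7 billion

Spending multiplier = 1/(1 − c + m) = 1/(1 − 0.62 + 0.25) = 1/0.63 ≈ 1.587.
Need ΔY = +$263 billion, so ΔG = ΔY/k = (+$263 billion) × 0.63 ≈ +$165.7 billion.
The government should increase government spending by $165.7 billion.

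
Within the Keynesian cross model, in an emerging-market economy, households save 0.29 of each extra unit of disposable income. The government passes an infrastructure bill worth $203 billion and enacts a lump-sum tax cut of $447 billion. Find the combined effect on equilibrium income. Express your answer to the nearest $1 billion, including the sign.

MPC = 1 − MPS = 1 − 0.29 = 0.71.
Expenditure multiplier = 1/(1 − MPC) = 1/(1 − 0.71) = 1/0.29 ≈ 3.448.
ΔG contributes k·ΔG = (+$203 billion) / 0.29 = +$700 billion.
ΔT of −$447 billion changes first-round spending by −c·ΔT = +$317.37 billion, contributing k·(−c·ΔT) = (+$317.37 billion) / 0.29 ≈ +$1,094.4 billion.
Net ΔY = k(ΔG − c·ΔT) = (+$520.37 billion) / 0.29 ≈ +$1,794 billion.

+$1,794 billion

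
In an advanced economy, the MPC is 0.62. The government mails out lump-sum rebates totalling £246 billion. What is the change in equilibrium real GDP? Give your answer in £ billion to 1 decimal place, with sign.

A lump-sum tax change of −£246 billion shifts disposable income by +£246 billion; first-round consumption changes by −c × ΔT = −0.62 × (−£246 billion) = +£152.52 billion.
Expenditure multiplier = 1/(1 − MPC) = 1/(1 − 0.62) = 1/0.38 ≈ 2.632.
The tax multiplier is −c × k ≈ −1.632, so ΔY = k × (−c·ΔT) = (+£152.52 billion) / 0.38 ≈ +£401.4 billion.

+£401.4 billion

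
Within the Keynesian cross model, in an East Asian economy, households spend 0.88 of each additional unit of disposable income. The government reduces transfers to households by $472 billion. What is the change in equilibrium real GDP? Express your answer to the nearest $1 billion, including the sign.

The transfer change shifts disposable income by −$472 billion, so first-round consumption changes by c·ΔTR = 0.88 × (−$472 billion) = −$415.36 billion.
Expenditure multiplier = 1/(1 − MPC) = 1/(1 − 0.88) = 1/0.12 ≈ 8.333.
The transfer multiplier is c × k ≈ 7.333, so ΔY = k × (c·ΔTR) = (−$415.36 billion) / 0.12 ≈ −$3,461 billion.

−$3,461 billion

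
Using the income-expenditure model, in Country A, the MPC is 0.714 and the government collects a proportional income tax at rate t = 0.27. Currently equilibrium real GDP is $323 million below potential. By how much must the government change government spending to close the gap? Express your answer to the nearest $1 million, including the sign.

+$155 million

Spending multiplier = 1/(1 − c(1−t)) = 1/(1 − 0.714×0.73) = 1/0.47878 ≈ 2.089.
Need ΔY = +$323 million, so ΔG = ΔY/k = (+$323 million) × 0.47878 ≈ +$155 million.
The government should increase government spending by $155 million.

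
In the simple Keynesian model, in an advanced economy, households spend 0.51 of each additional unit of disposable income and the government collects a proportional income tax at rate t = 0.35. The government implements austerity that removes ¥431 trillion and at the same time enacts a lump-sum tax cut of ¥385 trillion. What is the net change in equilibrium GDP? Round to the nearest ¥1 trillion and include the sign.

Expenditure multiplier = 1/(1 − c(1−t)) = 1/(1 − 0.51×0.65) = 1/0.6685 ≈ 1.496.
ΔG contributes k·ΔG = (−¥431 trillion) / 0.6685 ≈ −¥644.7 trillion.
ΔT of −¥385 trillion changes first-round spending by −c·ΔT = +¥196.35 trillion, contributing k·(−c·ΔT) = (+¥196.35 trillion) / 0.6685 ≈ +¥293.7 trillion.
Net ΔY = k(ΔG − c·ΔT) = (−¥234.65 trillion) / 0.6685 ≈ −¥351 trillion.

−¥351 trillion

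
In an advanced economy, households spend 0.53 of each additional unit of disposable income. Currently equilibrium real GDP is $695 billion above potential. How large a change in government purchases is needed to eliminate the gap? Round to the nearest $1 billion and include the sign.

−$327 billion

Spending multiplier = 1/(1 − MPC) = 1/(1 − 0.53) = 1/0.47 ≈ 2.128.
Need ΔY = −$695 billion, so ΔG = ΔY/k = (−$695 billion) × 0.47 ≈ −$327 billion.
The government should cut government purchases by $327 billion.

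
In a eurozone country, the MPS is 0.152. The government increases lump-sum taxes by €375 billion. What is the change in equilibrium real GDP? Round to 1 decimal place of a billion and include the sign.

−€2,092.1 billion

MPC = 1 − MPS = 1 − 0.152 = 0.848.
A lump-sum tax change of +€375 billion shifts disposable income by −€375 billion; first-round consumption changes by −c × ΔT = −0.848 × (+€375 billion) = −€318 billion.
Expenditure multiplier = 1/(1 − MPC) = 1/(1 − 0.848) = 1/0.152 ≈ 6.579.
The tax multiplier is −c × k ≈ −5.579, so ΔY = k × (−c·ΔT) = (−€318 billion) / 0.152 ≈ −€2,092.1 billion.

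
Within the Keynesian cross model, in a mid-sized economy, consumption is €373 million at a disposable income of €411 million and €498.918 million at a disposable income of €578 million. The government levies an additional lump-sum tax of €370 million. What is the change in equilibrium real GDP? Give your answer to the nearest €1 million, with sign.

−€1,134 million

MPC = ΔC/ΔYd = (498.918 − 373)/(578 − 411) = 125.918/167 = 0.754.
A lump-sum tax change of +€370 million shifts disposable income by −€370 million; first-round consumption changes by −c × ΔT = −0.754 × (+€370 million) = −€278.98 million.
Expenditure multiplier = 1/(1 − MPC) = 1/(1 − 0.754) = 1/0.246 ≈ 4.065.
The tax multiplier is −c × k ≈ −3.065, so ΔY = k × (−c·ΔT) = (−€278.98 million) / 0.246 ≈ −€1,134 million.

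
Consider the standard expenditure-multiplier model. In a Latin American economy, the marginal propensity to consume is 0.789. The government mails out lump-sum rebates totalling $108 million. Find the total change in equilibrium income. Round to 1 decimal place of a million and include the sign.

A lump-sum tax change of −$108 million shifts disposable income by +$108 million; first-round consumption changes by −c × ΔT = −0.789 × (−$108 million) = +$85.212 million.
Expenditure multiplier = 1/(1 − MPC) = 1/(1 − 0.789) = 1/0.211 ≈ 4.739.
The tax multiplier is −c × k ≈ −3.739, so ΔY = k × (−c·ΔT) = (+$85.212 million) / 0.211 ≈ +$403.8 million.

+$403.8 million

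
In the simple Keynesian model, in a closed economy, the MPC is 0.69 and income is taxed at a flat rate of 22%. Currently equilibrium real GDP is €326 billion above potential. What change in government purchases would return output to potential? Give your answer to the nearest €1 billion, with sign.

Spending multiplier = 1/(1 − c(1−t)) = 1/(1 − 0.69×0.78) = 1/0.4618 ≈ 2.165.
Need ΔY = −€326 billion, so ΔG = ΔY/k = (−€326 billion) × 0.4618 ≈ −€151 billion.
The government should cut government purchases by €151 billion.

−€151 billion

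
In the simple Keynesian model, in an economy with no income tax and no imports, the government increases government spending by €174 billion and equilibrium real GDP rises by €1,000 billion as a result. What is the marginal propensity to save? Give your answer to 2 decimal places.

Implied spending multiplier k = ΔY/ΔG = 1,000/174 ≈ 5.7471.
Since k = 1/(1 − MPC), MPC = 1 − 1/k = 1 − ΔG/ΔY = 1 − 174/1,000 ≈ 0.83.
MPS = 1 − MPC = 0.17.

0.17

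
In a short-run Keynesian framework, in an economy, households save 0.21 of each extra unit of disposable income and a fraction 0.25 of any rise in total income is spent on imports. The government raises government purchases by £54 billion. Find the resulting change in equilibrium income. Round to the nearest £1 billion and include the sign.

+£117 billion

MPC = 1 − MPS = 1 − 0.21 = 0.79.
Expenditure multiplier = 1/(1 − c + m) = 1/(1 − 0.79 + 0.25) = 1/0.46 ≈ 2.174.
ΔY = k × ΔG = (+£54 billion) / 0.46 ≈ +£117 billion.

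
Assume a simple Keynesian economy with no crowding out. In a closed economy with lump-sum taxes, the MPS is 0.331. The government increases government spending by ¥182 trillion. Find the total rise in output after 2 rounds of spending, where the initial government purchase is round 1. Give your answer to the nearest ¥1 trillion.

¥304 trillion

MPC = 1 − MPS = 1 − 0.331 = 0.669.
Round 1 adds ΔG = ¥182 trillion; each later round is MPC = 0.669 times the previous.
After 2 rounds: 182 + 121.758 = ΔG·(1 − c^2)/(1 − c) = 182 × (1 − 0.447561)/0.331 ≈ ¥304 trillion.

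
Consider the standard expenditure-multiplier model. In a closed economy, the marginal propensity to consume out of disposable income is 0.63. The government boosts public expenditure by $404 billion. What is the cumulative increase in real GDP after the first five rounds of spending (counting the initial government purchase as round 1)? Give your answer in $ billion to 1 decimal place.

$983.5 billion

Round 1 adds ΔG = $404 billion; each later round is MPC = 0.63 times the previous.
After 5 rounds: 404 + 254.52 + 160.3476 + 101.018988 + 63.64196244 = ΔG·(1 − c^5)/(1 − c) = 404 × (1 − 0.0992436543)/0.37 ≈ $983.5 billion.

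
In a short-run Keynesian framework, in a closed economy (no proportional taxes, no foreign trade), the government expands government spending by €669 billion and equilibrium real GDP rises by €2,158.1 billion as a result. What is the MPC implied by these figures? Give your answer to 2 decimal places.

0.69

Implied spending multiplier k = ΔY/ΔG = 2,158.1/669 ≈ 3.2259.
Since k = 1/(1 − MPC), MPC = 1 − 1/k = 1 − ΔG/ΔY = 1 − 669/2,158.1 ≈ 0.69.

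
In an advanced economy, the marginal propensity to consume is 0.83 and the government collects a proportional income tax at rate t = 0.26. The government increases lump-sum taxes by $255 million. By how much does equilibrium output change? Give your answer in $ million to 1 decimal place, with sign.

−$548.6 million

A lump-sum tax change of +$255 million shifts disposable income by −$255 million; first-round consumption changes by −c × ΔT = −0.83 × (+$255 million) = −$211.65 million.
Expenditure multiplier = 1/(1 − c(1−t)) = 1/(1 − 0.83×0.74) = 1/0.3858 ≈ 2.592.
The tax multiplier is −c × k ≈ −2.151, so ΔY = k × (−c·ΔT) = (−$211.65 million) / 0.3858 ≈ −$548.6 million.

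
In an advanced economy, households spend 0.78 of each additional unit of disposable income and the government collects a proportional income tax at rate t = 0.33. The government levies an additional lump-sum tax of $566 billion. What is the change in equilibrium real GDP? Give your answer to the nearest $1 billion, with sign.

−$925 billion

A lump-sum tax change of +$566 billion shifts disposable income by −$566 billion; first-round consumption changes by −c × ΔT = −0.78 × (+$566 billion) = −$441.48 billion.
Expenditure multiplier = 1/(1 − c(1−t)) = 1/(1 − 0.78×0.67) = 1/0.4774 ≈ 2.095.
The tax multiplier is −c × k ≈ −1.634, so ΔY = k × (−c·ΔT) = (−$441.48 billion) / 0.4774 ≈ −$925 billion.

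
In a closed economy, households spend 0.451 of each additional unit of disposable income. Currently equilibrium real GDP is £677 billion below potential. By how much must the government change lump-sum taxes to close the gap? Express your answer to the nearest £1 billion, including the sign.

Spending multiplier = 1/(1 − MPC) = 1/(1 − 0.451) = 1/0.549 ≈ 1.821.
Tax multiplier = −c·k = −0.451/0.549 ≈ −0.821. Need ΔY = +£677 billion, so ΔT = ΔY/(−c·k) = −(+£677 billion) × 0.549 / 0.451 ≈ −£824 billion.
The government should cut lump-sum taxes by £824 billion.

−£824 billion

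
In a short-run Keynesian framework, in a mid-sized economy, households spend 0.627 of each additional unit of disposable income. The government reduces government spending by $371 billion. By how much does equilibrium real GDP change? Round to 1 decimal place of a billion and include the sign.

−$994.6 billion

Expenditure multiplier = 1/(1 − MPC) = 1/(1 − 0.627) = 1/0.373 ≈ 2.681.
ΔY = k × ΔG = (−$371 billion) / 0.373 ≈ −$994.6 billion.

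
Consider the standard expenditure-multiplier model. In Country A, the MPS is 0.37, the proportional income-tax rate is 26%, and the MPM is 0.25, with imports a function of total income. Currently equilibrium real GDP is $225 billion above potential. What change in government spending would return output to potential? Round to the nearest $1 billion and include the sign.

−$176 billion

MPC = 1 − MPS = 1 − 0.37 = 0.63.
Spending multiplier = 1/(1 − c(1−t) + m) = 1/(1 − 0.63×0.74 + 0.25) = 1/0.7838 ≈ 1.276.
Need ΔY = −$225 billion, so ΔG = ΔY/k = (−$225 billion) × 0.7838 ≈ −$176 billion.
The government should cut government spending by $176 billion.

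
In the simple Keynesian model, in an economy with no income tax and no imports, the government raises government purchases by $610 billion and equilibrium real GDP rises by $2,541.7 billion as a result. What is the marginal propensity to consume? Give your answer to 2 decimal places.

Implied spending multiplier k = ΔY/ΔG = 2,541.7/610 ≈ 4.1667.
Since k = 1/(1 − MPC), MPC = 1 − 1/k = 1 − ΔG/ΔY = 1 − 610/2,541.7 ≈ 0.76.

0.76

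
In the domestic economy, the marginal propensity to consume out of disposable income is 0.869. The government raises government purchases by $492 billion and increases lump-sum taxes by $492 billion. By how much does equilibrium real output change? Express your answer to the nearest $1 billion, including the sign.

Expenditure multiplier = 1/(1 − MPC) = 1/(1 − 0.869) = 1/0.131 ≈ 7.634.
ΔG contributes k·ΔG = (+$492 billion) / 0.131 ≈ +$3,755.7 billion.
ΔT of +$492 billion changes first-round spending by −c·ΔT = −$427.548 billion, contributing k·(−c·ΔT) = (−$427.548 billion) / 0.131 ≈ −$3,263.7 billion.
With ΔG = ΔT and no other leakages, the balanced-budget multiplier is 1, so ΔY = ΔG = +$492 billion.

+$492 billion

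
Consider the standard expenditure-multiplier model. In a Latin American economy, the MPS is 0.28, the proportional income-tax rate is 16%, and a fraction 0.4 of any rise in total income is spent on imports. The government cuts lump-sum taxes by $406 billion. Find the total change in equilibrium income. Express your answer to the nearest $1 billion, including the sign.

MPC = 1 − MPS = 1 − 0.28 = 0.72.
A lump-sum tax change of −$406 billion shifts disposable income by +$406 billion; first-round consumption changes by −c × ΔT = −0.72 × (−$406 billion) = +$292.32 billion.
Expenditure multiplier = 1/(1 − c(1−t) + m) = 1/(1 − 0.72×0.84 + 0.4) = 1/0.7952 ≈ 1.258.
The tax multiplier is −c × k ≈ −0.905, so ΔY = k × (−c·ΔT) = (+$292.32 billion) / 0.7952 ≈ +$368 billion.

+$368 billion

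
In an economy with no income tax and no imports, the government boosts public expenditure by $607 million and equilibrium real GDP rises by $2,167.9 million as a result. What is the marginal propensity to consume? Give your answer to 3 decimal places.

Implied spending multiplier k = ΔY/ΔG = 2,167.9/607 ≈ 3.5715.
Since k = 1/(1 − MPC), MPC = 1 − 1/k = 1 − ΔG/ΔY = 1 − 607/2,167.9 ≈ 0.720.

0.720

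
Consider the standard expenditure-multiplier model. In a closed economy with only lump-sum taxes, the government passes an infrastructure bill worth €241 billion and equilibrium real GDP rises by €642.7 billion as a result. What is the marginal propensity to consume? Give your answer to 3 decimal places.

0.625

Implied spending multiplier k = ΔY/ΔG = 642.7/241 ≈ 2.6668.
Since k = 1/(1 − MPC), MPC = 1 − 1/k = 1 − ΔG/ΔY = 1 − 241/642.7 ≈ 0.625.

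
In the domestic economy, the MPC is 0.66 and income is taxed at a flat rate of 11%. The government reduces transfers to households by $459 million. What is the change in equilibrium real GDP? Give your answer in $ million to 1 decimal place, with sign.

−$734.2 million

The transfer change shifts disposable income by −$459 million, so first-round consumption changes by c·ΔTR = 0.66 × (−$459 million) = −$302.94 million.
Expenditure multiplier = 1/(1 − c(1−t)) = 1/(1 − 0.66×0.89) = 1/0.4126 ≈ 2.424.
The transfer multiplier is c × k ≈ 1.6, so ΔY = k × (c·ΔTR) = (−$302.94 million) / 0.4126 ≈ −$734.2 million.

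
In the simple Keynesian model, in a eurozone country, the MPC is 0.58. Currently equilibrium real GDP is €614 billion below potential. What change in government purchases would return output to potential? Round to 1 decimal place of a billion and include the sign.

Spending multiplier = 1/(1 − MPC) = 1/(1 − 0.58) = 1/0.42 ≈ 2.381.
Need ΔY = +€614 billion, so ΔG = ΔY/k = (+€614 billion) × 0.42 ≈ +€257.9 billion.
The government should increase government purchases by €257.9 billion.

+€257.9 billion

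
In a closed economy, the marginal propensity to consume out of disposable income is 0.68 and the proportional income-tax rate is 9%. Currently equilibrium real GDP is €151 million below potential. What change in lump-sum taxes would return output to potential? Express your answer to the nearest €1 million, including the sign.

Spending multiplier = 1/(1 − c(1−t)) = 1/(1 − 0.68×0.91) = 1/0.3812 ≈ 2.623.
Tax multiplier = −c·k = −0.68/0.3812 ≈ −1.784. Need ΔY = +€151 million, so ΔT = ΔY/(−c·k) = −(+€151 million) × 0.3812 / 0.68 ≈ −€85 million.
The government should cut lump-sum taxes by €85 million.

−€85 million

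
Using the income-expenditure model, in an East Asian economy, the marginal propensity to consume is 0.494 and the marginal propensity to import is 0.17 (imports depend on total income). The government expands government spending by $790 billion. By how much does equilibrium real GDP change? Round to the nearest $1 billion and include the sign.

+$1,169 billion

Spending multiplier = 1/(1 − c + m) = 1/(1 − 0.494 + 0.17) = 1/0.676 ≈ 1.479.
ΔY = k × ΔG = (+$790 billion) / 0.676 ≈ +$1,169 billion.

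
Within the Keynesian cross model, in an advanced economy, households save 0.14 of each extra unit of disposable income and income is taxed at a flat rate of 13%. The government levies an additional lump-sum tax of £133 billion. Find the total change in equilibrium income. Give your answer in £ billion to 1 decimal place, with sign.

MPC = 1 − MPS = 1 − 0.14 = 0.86.
A lump-sum tax change of +£133 billion shifts disposable income by −£133 billion; first-round consumption changes by −c × ΔT = −0.86 × (+£133 billion) = −£114.38 billion.
Expenditure multiplier = 1/(1 − c(1−t)) = 1/(1 − 0.86×0.87) = 1/0.2518 ≈ 3.971.
The tax multiplier is −c × k ≈ −3.415, so ΔY = k × (−c·ΔT) = (−£114.38 billion) / 0.2518 ≈ −£454.2 billion.

−£454.2 billion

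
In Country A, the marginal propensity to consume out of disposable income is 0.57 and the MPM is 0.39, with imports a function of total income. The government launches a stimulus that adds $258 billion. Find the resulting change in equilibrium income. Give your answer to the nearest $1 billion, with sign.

Spending multiplier = 1/(1 − c + m) = 1/(1 − 0.57 + 0.39) = 1/0.82 ≈ 1.22.
ΔY = k × ΔG = (+$258 billion) / 0.82 ≈ +$315 billion.

+$315 billion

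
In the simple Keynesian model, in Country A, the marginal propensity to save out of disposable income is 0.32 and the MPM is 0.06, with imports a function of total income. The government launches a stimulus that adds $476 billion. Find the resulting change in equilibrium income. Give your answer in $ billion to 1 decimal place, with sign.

+$1,252.6 billion

MPC = 1 − MPS = 1 − 0.32 = 0.68.
Spending multiplier = 1/(1 − c + m) = 1/(1 − 0.68 + 0.06) = 1/0.38 ≈ 2.632.
ΔY = k × ΔG = (+$476 billion) / 0.38 ≈ +$1,252.6 billion.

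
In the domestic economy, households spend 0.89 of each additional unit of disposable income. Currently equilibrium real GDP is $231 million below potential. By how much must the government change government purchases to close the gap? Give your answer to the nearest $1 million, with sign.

+$25 million

Spending multiplier = 1/(1 − MPC) = 1/(1 − 0.89) = 1/0.11 ≈ 9.091.
Need ΔY = +$231 million, so ΔG = ΔY/k = (+$231 million) × 0.11 ≈ +$25 million.
The government should increase government purchases by $25 million.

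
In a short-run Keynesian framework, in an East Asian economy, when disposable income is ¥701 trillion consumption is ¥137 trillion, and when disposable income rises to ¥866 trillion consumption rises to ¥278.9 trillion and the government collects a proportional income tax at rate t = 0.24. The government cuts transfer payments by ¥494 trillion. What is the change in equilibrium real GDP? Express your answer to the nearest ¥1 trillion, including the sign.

−¥1,226 trillion

MPC = ΔC/ΔYd = (278.9 − 137)/(866 − 701) = 141.9/165 = 0.86.
The transfer change shifts disposable income by −¥494 trillion, so first-round consumption changes by c·ΔTR = 0.86 × (−¥494 trillion) = −¥424.84 trillion.
Expenditure multiplier = 1/(1 − c(1−t)) = 1/(1 − 0.86×0.76) = 1/0.3464 ≈ 2.887.
The transfer multiplier is c × k ≈ 2.483, so ΔY = k × (c·ΔTR) = (−¥424.84 trillion) / 0.3464 ≈ −¥1,226 trillion.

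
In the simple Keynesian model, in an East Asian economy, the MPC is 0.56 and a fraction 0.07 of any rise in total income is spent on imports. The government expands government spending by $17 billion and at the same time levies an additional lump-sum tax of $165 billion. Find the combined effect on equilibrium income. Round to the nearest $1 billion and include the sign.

Expenditure multiplier = 1/(1 − c + m) = 1/(1 − 0.56 + 0.07) = 1/0.51 ≈ 1.961.
ΔG contributes k·ΔG = (+$17 billion) / 0.51 ≈ +$33.3 billion.
ΔT of +$165 billion changes first-round spending by −c·ΔT = −$92.4 billion, contributing k·(−c·ΔT) = (−$92.4 billion) / 0.51 ≈ −$181.2 billion.
Net ΔY = k(ΔG − c·ΔT) = (−$75.4 billion) / 0.51 ≈ −$148 billion.

−$148 billion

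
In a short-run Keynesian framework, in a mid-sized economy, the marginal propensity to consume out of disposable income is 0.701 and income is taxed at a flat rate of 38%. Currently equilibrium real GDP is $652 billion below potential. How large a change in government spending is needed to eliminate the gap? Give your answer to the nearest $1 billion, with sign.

+$369 billion

Spending multiplier = 1/(1 − c(1−t)) = 1/(1 − 0.701×0.62) = 1/0.56538 ≈ 1.769.
Need ΔY = +$652 billion, so ΔG = ΔY/k = (+$652 billion) × 0.56538 ≈ +$369 billion.
The government should increase government spending by $369 billion.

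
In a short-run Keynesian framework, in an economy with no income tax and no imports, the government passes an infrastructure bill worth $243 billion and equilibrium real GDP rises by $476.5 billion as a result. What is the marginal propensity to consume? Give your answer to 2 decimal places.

0.49

Implied spending multiplier k = ΔY/ΔG = 476.5/243 ≈ 1.9609.
Since k = 1/(1 − MPC), MPC = 1 − 1/k = 1 − ΔG/ΔY = 1 − 243/476.5 ≈ 0.49.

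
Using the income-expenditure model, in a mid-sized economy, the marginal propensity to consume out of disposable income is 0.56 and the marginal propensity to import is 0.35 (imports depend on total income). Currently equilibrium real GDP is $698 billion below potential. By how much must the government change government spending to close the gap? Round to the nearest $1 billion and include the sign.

Spending multiplier = 1/(1 − c + m) = 1/(1 − 0.56 + 0.35) = 1/0.79 ≈ 1.266.
Need ΔY = +$698 billion, so ΔG = ΔY/k = (+$698 billion) × 0.79 ≈ +$551 billion.
The government should increase government spending by $551 billion.

+$551 billion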